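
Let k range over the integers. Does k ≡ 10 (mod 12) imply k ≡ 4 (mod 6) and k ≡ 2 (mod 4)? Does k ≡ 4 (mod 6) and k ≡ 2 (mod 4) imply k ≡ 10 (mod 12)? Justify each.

Forward direction. Suppose k ≡ 10 (mod 12); write k = 12j + 10. Since 6 ∣ 12, reducing mod 6 gives k ≡ 10 ≡ 4 (mod 6); since 4 ∣ 12, reducing mod 4 gives k ≡ 10 ≡ 2 (mod 4).

Converse. If k ≡ 4 (mod 6) and k ≡ 2 (mod 4), then by the Chinese remainder theorem k ≡ 10 (mod 12). This is exactly k ≡ 10 (mod 12).

The biconditional holds.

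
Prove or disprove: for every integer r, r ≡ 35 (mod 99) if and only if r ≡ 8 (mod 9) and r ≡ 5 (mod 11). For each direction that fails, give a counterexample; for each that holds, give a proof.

(→) This fails: r = 35 gives 35 ≡ 35 (mod 99) but 35 ≡ 2 (mod 11), so the conjunction on the right does not hold.

(←) This fails: r = 71 satisfies both congruences on the right (71 ≡ 8 mod 9 and 71 ≡ 5 mod 11) yet 71 ≡ 71 (mod 99), not 35.

Neither direction holds.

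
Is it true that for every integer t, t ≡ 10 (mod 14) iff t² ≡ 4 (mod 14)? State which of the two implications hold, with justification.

(⇒) fails and (⇐) fails.

Forward direction. This fails: take t = 10. Then 10 ≡ 10 (mod 14), but 10² = 100 ≡ 2 (mod 14), not 4.

Converse. This fails: take t = 2. Then 2² = 4 ≡ 4 (mod 14), yet 2 ≡ 2 (mod 14), not 10.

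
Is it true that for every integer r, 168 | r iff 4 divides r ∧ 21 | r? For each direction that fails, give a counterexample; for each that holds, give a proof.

(⟸) This fails: take r = 84. Both 4 ∣ 84 and 21 ∣ 84, yet 84 is not a multiple of 168 (since 84 = 0·168 + 84), so 168 ∤ 84.

(⟹) If 168 ∣ r, write r = 168q. Since 168 = 42·4, r = 4·(42q), so 4 ∣ r; and since 168 = 8·21, r = 21·(8q), so 21 ∣ r.

Not equivalent: only (⇒) holds.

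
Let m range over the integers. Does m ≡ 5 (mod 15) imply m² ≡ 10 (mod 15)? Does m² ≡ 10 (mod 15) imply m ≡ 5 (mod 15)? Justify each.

(→) Suppose m ≡ 5 (mod 15). Write m = 15j + 5. Then (15j + 5)² = 225j² + 150j + 25 = 15(15j² + 10j + 1) + 10, so m² ≡ 10 (mod 15).

(←) This fails: take m = 10. Then 10² = 100 ≡ 10 (mod 15), yet 10 ≡ 10 (mod 15), not 5.

The forward direction holds; the converse fails.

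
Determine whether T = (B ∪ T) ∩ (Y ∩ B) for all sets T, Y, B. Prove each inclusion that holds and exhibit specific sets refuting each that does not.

Both inclusions fail.

(⊆) This inclusion fails. Take T = {1}, Y = ∅, B = ∅; then 1 ∈ T but 1 ∉ (B ∪ T) ∩ (Y ∩ B).

(⊇) This inclusion fails. Take T = ∅, Y = {1}, B = {1}; then 1 ∈ (B ∪ T) ∩ (Y ∩ B) but 1 ∉ T.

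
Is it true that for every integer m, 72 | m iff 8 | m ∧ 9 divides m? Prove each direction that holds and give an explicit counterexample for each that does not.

Both directions hold.

[⇒] If 72 ∣ m, write m = 72q. Since 72 = 9·8, m = 8·(9q), so 8 ∣ m; and since 72 = 8·9, m = 9·(8q), so 9 ∣ m.

[⇐] Suppose 8 ∣ m and 9 ∣ m. Any common multiple of 8 and 9 is a multiple of their lcm; here gcd(8, 9) = 1, so lcm(8, 9) = 8·9 = 72, so 72 ∣ m.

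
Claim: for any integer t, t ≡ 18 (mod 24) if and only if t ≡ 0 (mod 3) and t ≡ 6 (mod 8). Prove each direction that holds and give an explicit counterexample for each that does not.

(→) This fails: t = 18 gives 18 ≡ 18 (mod 24) but 18 ≡ 2 (mod 8), so the conjunction on the right does not hold.

(←) This fails: t = 6 satisfies both congruences on the right (6 ≡ 0 mod 3 and 6 ≡ 6 mod 8) yet 6 ≡ 6 (mod 24), not 18.

(⇒) fails and (⇐) fails.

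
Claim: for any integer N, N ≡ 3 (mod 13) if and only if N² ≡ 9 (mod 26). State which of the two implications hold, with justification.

(⇒) This fails: take N = 16. Then 16 ≡ 3 (mod 13), but 16² = 256 ≡ 22 (mod 26), not 9.

(⇐) This fails: take N = 23. Then 23² = 529 ≡ 9 (mod 26), yet 23 ≡ 10 (mod 13), not 3.

Neither implication holds.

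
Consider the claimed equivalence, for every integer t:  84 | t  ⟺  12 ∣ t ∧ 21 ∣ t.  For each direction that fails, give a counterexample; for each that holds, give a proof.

[⇒] If 84 ∣ t, write t = 84q. Since 84 = 7·12, t = 12·(7q), so 12 ∣ t; and since 84 = 4·21, t = 21·(4q), so 21 ∣ t.

[⇐] Suppose 12 ∣ t and 21 ∣ t. Any common multiple of 12 and 21 is a multiple of their lcm; here lcm(12, 21) = 12·21/gcd(12, 21) = 252/3 = 84, so 84 ∣ t.

Both directions hold.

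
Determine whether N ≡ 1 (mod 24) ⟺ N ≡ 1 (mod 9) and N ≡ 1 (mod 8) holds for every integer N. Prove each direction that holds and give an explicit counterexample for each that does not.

(←) If N ≡ 1 (mod 9) and N ≡ 1 (mod 8), then by the Chinese remainder theorem N ≡ 1 (mod 72). Since 1 ≡ 1 (mod 24) and 24 ∣ 72, we get N ≡ 1 (mod 24).

(→) This fails: N = 25 gives 25 ≡ 1 (mod 24) but 25 ≡ 7 (mod 9), so the conjunction on the right does not hold.

Only the reverse direction holds.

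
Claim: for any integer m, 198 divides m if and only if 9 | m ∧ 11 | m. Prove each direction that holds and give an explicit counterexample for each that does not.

Not equivalent: only (⇒) holds.

[⇒] If 198 ∣ m, write m = 198q. Since 198 = 22·9, m = 9·(22q), so 9 ∣ m; and since 198 = 18·11, m = 11·(18q), so 11 ∣ m.

[⇐] This fails: take m = 99. Both 9 ∣ 99 and 11 ∣ 99, yet 99 is not a multiple of 198 (since 99 = 0·198 + 99), so 198 ∤ 99.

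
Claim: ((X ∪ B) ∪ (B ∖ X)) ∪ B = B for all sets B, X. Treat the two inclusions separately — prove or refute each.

Only the reverse inclusion holds.

(⟹) This inclusion fails. Take B = ∅, X = {1}; then 1 ∈ ((X ∪ B) ∪ (B ∖ X)) ∪ B but 1 ∉ B.

(⟸) Let x ∈ B. Then either x ∈ B and x ∉ X; or x ∈ B ∩ X. In each case x ∈ ((X ∪ B) ∪ (B ∖ X)) ∪ B, so B ⊆ ((X ∪ B) ∪ (B ∖ X)) ∪ B.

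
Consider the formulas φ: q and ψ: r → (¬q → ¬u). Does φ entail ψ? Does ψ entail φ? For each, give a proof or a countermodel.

(→) Assume the antecedent. If r is true, the antecedent forces (r = T, u = F, q = T) or (r = T, u = T, q = T), and r → (¬q → ¬u) holds there. If r is false, r → (¬q → ¬u) reduces to true regardless of the other variables. Either way r → (¬q → ¬u) holds.

(←) This fails. Under r = F, u = F, q = F, the left side is false but the right side is true.

Not equivalent: only (⇒) holds.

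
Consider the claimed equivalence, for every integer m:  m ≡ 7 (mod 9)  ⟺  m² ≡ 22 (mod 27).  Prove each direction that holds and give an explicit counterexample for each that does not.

Neither direction holds.

(→) This fails: take m = 16. Then 16 ≡ 7 (mod 9), but 16² = 256 ≡ 13 (mod 27), not 22.

(←) This fails: take m = 20. Then 20² = 400 ≡ 22 (mod 27), yet 20 ≡ 2 (mod 9), not 7.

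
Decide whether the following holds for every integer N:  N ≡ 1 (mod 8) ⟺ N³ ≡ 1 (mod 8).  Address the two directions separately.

Converse. For the converse, argue contrapositively. If N ≢ 1 (mod 8), then N is congruent to one of 0, 2, 3, 4, 5, 6, 7 modulo 8, and these give N³ ≡ 0, 0, 3, 0, 5, 0, 7 respectively — never 1.

Forward direction. Suppose N ≡ 1 (mod 8). Write N = 8j + 1. Then (8j + 1)³ = 512j³ + 192j² + 24j + 1 = 8(64j³ + 24j² + 3j) + 1, so N³ ≡ 1 (mod 8).

The biconditional holds.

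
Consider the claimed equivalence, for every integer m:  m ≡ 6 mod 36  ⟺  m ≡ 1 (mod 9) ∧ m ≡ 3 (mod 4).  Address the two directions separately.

Both directions fail.

(⇒) This fails: m = 6 gives 6 ≡ 6 (mod 36) but 6 ≡ 6 (mod 9), so the conjunction on the right does not hold.

(⇐) This fails: m = 19 satisfies both congruences on the right (19 ≡ 1 mod 9 and 19 ≡ 3 mod 4) yet 19 ≡ 19 (mod 36), not 6.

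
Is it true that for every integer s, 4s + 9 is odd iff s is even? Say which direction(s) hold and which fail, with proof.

(⇐) Suppose s is even. Since 4 is even, 4s is even for every s, so 4s + 9 has the same parity as 9, which is odd. Hence 4s + 9 is odd.

(⇒) This fails: take s = 3. Then 4s + 9 = 21, which is odd, yet s = 3 is odd, not even.

(⇒) fails; (⇐) holds.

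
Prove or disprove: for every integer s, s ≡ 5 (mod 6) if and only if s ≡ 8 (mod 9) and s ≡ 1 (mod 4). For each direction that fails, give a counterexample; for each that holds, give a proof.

Forward direction. This fails: s = 35 gives 35 ≡ 5 (mod 6) but 35 ≡ 3 (mod 4), so the conjunction on the right does not hold.

Converse. If s ≡ 8 (mod 9) and s ≡ 1 (mod 4), then by the Chinese remainder theorem s ≡ 17 (mod 36). Since 17 ≡ 5 (mod 6) and 6 ∣ 36, we get s ≡ 5 (mod 6).

(⇒) fails; (⇐) holds.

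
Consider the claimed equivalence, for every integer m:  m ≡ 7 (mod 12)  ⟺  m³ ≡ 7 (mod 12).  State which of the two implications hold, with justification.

(→) Suppose m ≡ 7 (mod 12). Write m = 12j + 7. Then (12j + 7)³ = 1728j³ + 3024j² + 1764j + 343 = 12(144j³ + 252j² + 147j + 28) + 7, so m³ ≡ 7 (mod 12).

(←) Conversely, suppose m³ ≡ 7 (mod 12). The only residue r in {0, …, 11} with r³ ≡ 7 (mod 12) is r = 7, so m ≡ 7 (mod 12).

The biconditional holds.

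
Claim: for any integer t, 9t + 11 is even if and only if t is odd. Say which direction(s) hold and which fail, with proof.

[⇒] Suppose 9t + 11 is even. Since 9 is odd, 9t and t have the same parity, so 9t + 11 ≡ t + 11 (mod 2). As 11 is odd, 9t + 11 is even exactly when t is odd. Thus t is odd.

[⇐] Conversely, suppose t is odd; write t = 2j + 1. Then 9t + 11 = 9·(2j + 1) + 11 = 2·9j + 20, which is even.

The biconditional holds.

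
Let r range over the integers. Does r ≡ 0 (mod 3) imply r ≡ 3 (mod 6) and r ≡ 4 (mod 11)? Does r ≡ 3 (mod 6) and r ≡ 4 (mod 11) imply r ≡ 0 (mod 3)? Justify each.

[⇒] This fails: r = 0 gives 0 ≡ 0 (mod 3) but 0 ≡ 0 (mod 6), so the conjunction on the right does not hold.

[⇐] Conversely, if r ≡ 3 (mod 6) and r ≡ 4 (mod 11), then by the Chinese remainder theorem r ≡ 15 (mod 66). Since 15 ≡ 0 (mod 3) and 3 ∣ 66, we get r ≡ 0 (mod 3).

Only the reverse direction holds.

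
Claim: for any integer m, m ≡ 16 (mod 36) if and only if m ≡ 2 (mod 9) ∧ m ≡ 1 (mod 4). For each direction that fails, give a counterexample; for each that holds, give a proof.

Forward direction. This fails: m = 16 gives 16 ≡ 16 (mod 36) but 16 ≡ 7 (mod 9), so the conjunction on the right does not hold.

Converse. This fails: m = 29 satisfies both congruences on the right (29 ≡ 2 mod 9 and 29 ≡ 1 mod 4) yet 29 ≡ 29 (mod 36), not 16.

Both directions fail.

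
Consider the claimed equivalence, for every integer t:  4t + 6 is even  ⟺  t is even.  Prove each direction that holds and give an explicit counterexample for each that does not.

Forward direction. This fails: take t = 7. Then 4t + 6 = 34, which is even, yet t = 7 is odd, not even.

Converse. Suppose t is even. Since 4 is even, 4t is even for every t, so 4t + 6 has the same parity as 6, which is even. Hence 4t + 6 is even.

Not equivalent: only (⇐) holds.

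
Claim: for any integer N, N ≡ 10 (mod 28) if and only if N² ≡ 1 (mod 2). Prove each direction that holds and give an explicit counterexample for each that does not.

Neither implication holds.

(⟹) This fails: take N = 10. Then 10 ≡ 10 (mod 28), but 10² = 100 ≡ 0 (mod 2), not 1.

(⟸) This fails: take N = 1. Then 1² = 1 ≡ 1 (mod 2), yet 1 ≡ 1 (mod 28), not 10.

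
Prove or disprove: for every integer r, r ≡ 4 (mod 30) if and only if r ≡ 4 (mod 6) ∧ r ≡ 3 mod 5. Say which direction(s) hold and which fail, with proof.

Neither implication holds.

(⇒) This fails: r = 4 gives 4 ≡ 4 (mod 30) but 4 ≡ 4 (mod 5), so the conjunction on the right does not hold.

(⇐) This fails: r = 28 satisfies both congruences on the right (28 ≡ 4 mod 6 and 28 ≡ 3 mod 5) yet 28 ≡ 28 (mod 30), not 4.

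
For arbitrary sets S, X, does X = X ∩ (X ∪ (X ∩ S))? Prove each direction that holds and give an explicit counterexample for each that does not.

Forward inclusion. Let x ∈ X. Then either x ∈ X and x ∉ S; or x ∈ S ∩ X. In each case x ∈ X ∩ (X ∪ (X ∩ S)), so X ⊆ X ∩ (X ∪ (X ∩ S)).

Reverse inclusion. Let x ∈ X ∩ (X ∪ (X ∩ S)). Then either x ∈ X and x ∉ S; or x ∈ S ∩ X. In each case x ∈ X, so X ∩ (X ∪ (X ∩ S)) ⊆ X.

Both inclusions hold.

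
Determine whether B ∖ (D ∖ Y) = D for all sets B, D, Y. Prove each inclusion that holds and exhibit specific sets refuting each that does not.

(⊆) This inclusion fails. Take B = {1}, D = ∅, Y = ∅; then 1 ∈ B ∖ (D ∖ Y) but 1 ∉ D.

(⊇) This inclusion fails. Take B = ∅, D = {1}, Y = ∅; then 1 ∈ D but 1 ∉ B ∖ (D ∖ Y).

Neither inclusion holds.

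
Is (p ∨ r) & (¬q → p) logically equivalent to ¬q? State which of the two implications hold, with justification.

(⇒) fails and (⇐) fails.

(→) This fails. Under r = T, p = F, q = T, the left side is true but the right side is false.

(←) This fails. Under r = F, p = F, q = F, the left side is false but the right side is true.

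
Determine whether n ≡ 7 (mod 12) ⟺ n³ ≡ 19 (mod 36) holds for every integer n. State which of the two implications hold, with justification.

(→) Suppose n ≡ 7 (mod 12). Working modulo 36, n ∈ {7, 19, 31}; for each such r, r³ ≡ 19 (mod 36).

(←) Conversely, the residues r modulo 36 with r³ ≡ 19 (mod 36) are exactly {7, 19, 31}, and each is ≡ 7 (mod 12).

Both directions hold.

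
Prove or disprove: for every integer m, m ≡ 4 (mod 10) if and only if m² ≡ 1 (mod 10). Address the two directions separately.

(⇒) This fails: take m = 4. Then 4 ≡ 4 (mod 10), but 4² = 16 ≡ 6 (mod 10), not 1.

(⇐) This fails: take m = 1. Then 1² = 1 ≡ 1 (mod 10), yet 1 ≡ 1 (mod 10), not 4.

Neither direction holds.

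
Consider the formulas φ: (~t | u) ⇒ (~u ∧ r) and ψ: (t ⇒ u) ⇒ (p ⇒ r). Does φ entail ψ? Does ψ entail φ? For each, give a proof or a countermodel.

Forward direction. Assume the antecedent. If r is true, (t ⇒ u) ⇒ (p ⇒ r) reduces to true regardless of the other variables. If r is false, the antecedent forces (u = F, t = T, r = F, p = F) or (u = F, t = T, r = F, p = T), and (t ⇒ u) ⇒ (p ⇒ r) holds there. Either way (t ⇒ u) ⇒ (p ⇒ r) holds.

Converse. This fails. Under u = F, t = F, r = F, p = F, the left side is false but the right side is true.

The forward direction holds; the converse fails.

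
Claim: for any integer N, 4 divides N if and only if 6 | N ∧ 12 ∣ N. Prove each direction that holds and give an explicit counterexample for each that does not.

[⇒] This fails: take N = 4. Certainly 4 ∣ 4, but 6 ∤ 4.

[⇐] Suppose 6 ∣ N and 12 ∣ N. Any common multiple of 6 and 12 is a multiple of their lcm; here lcm(6, 12) = 6·12/gcd(6, 12) = 72/6 = 12, so 12 ∣ N. Since 4 ∣ 12, it follows that 4 ∣ N.

(⇒) fails; (⇐) holds.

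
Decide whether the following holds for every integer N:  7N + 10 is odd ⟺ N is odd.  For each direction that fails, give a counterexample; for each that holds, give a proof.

Forward direction. Suppose 7N + 10 is odd. Since 7 is odd, 7N and N have the same parity, so 7N + 10 ≡ N + 10 (mod 2). As 10 is even, 7N + 10 is odd exactly when N is odd. Thus N is odd.

Converse. Suppose N is odd; write N = 2j + 1. Then 7N + 10 = 7·(2j + 1) + 10 = 2·7j + 17, which is odd.

Both directions hold; the statement is true.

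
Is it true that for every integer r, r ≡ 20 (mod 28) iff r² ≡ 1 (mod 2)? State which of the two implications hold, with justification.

(→) This fails: take r = 20. Then 20 ≡ 20 (mod 28), but 20² = 400 ≡ 0 (mod 2), not 1.

(←) This fails: take r = 1. Then 1² = 1 ≡ 1 (mod 2), yet 1 ≡ 1 (mod 28), not 20.

Neither implication holds.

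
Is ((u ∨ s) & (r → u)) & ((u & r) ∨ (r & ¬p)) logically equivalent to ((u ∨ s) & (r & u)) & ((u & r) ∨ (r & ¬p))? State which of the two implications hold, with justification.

The biconditional holds.

(→) Assume the antecedent. If p is true, the antecedent forces (p = T, s = F, r = T, u = T) or (p = T, s = T, r = T, u = T), and the consequent holds there. If p is false, the antecedent forces (p = F, s = F, r = T, u = T) or (p = F, s = T, r = T, u = T), and the consequent holds there. Either way the consequent holds.

(←) Assume the antecedent. If p is true, the antecedent forces (p = T, s = F, r = T, u = T) or (p = T, s = T, r = T, u = T), and the consequent holds there. If p is false, the antecedent forces (p = F, s = F, r = T, u = T) or (p = F, s = T, r = T, u = T), and the consequent holds there. Either way the consequent holds.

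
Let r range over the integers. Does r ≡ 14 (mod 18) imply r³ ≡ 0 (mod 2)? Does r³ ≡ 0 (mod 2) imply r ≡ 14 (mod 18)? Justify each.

(⟹) Suppose r ≡ 14 (mod 18). Then r³ ≡ 14³ = 2744 (mod 18), and since 2 ∣ 18, also r³ ≡ 0 (mod 2).

(⟸) This fails: take r = 0. Then 0³ = 0 ≡ 0 (mod 2), yet 0 ≡ 0 (mod 18), not 14.

Only the forward direction holds.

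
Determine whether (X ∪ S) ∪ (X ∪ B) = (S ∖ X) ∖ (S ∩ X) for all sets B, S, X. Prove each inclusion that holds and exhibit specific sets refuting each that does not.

(⊆) fails; (⊇) holds.

(⊆) This inclusion fails. Take B = {1}, S = ∅, X = ∅; then 1 ∈ (X ∪ S) ∪ (X ∪ B) but 1 ∉ (S ∖ X) ∖ (S ∩ X).

(⊇) Let x ∈ (S ∖ X) ∖ (S ∩ X). Then either x ∈ S and x ∉ B, X; or x ∈ B ∩ S and x ∉ X. In each case x ∈ (X ∪ S) ∪ (X ∪ B), so (S ∖ X) ∖ (S ∩ X) ⊆ (X ∪ S) ∪ (X ∪ B).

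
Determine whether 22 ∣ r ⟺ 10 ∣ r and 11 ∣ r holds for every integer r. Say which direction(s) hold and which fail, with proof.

Only the converse holds.

(⟹) This fails: take r = 22. Certainly 22 ∣ 22, but 10 ∤ 22.

(⟸) Suppose 10 ∣ r and 11 ∣ r. Any common multiple of 10 and 11 is a multiple of their lcm; here gcd(10, 11) = 1, so lcm(10, 11) = 10·11 = 110, so 110 ∣ r. Since 22 ∣ 110, it follows that 22 ∣ r.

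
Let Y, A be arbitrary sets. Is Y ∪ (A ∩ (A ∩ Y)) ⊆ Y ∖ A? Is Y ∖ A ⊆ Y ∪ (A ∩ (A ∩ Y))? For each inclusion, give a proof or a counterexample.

Forward inclusion. This inclusion fails. Take Y = {1}, A = {1}; then 1 ∈ Y ∪ (A ∩ (A ∩ Y)) but 1 ∉ Y ∖ A.

Reverse inclusion. Let x ∈ Y ∖ A. Then x ∈ Y and x ∉ A, from which x ∈ Y ∪ (A ∩ (A ∩ Y)).

The sets are not equal: only the reverse inclusion holds.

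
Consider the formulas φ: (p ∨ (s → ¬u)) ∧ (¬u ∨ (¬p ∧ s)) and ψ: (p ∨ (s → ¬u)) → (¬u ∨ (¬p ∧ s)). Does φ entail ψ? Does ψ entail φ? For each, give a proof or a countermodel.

Only the forward implication holds.

(⟹) Assume the antecedent. If u is true, the antecedent cannot hold. If u is false, the consequent reduces to true regardless of the other variables. Either way the consequent holds.

(⟸) This fails. Under u = T, p = F, s = T, the left side is false but the right side is true.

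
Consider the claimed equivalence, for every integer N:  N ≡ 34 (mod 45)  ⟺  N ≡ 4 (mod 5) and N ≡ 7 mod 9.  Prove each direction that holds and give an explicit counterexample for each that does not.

Both directions hold.

Forward direction. Suppose N ≡ 34 (mod 45); write N = 45j + 34. Since 5 ∣ 45, reducing mod 5 gives N ≡ 34 ≡ 4 (mod 5); since 9 ∣ 45, reducing mod 9 gives N ≡ 34 ≡ 7 (mod 9).

Converse. If N ≡ 4 (mod 5) and N ≡ 7 (mod 9), then by the Chinese remainder theorem N ≡ 34 (mod 45). This is exactly N ≡ 34 (mod 45).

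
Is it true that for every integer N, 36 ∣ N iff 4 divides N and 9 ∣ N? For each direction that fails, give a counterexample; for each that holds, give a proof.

Both directions hold.

[⇒] If 36 ∣ N, write N = 36q. Since 36 = 9·4, N = 4·(9q), so 4 ∣ N; and since 36 = 4·9, N = 9·(4q), so 9 ∣ N.

[⇐] Suppose 4 ∣ N and 9 ∣ N. Any common multiple of 4 and 9 is a multiple of their lcm; here gcd(4, 9) = 1, so lcm(4, 9) = 4·9 = 36, so 36 ∣ N.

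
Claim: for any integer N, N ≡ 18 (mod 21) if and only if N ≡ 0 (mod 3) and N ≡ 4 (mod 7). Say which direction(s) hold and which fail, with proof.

[⇐] If N ≡ 0 (mod 3) and N ≡ 4 (mod 7), then by the Chinese remainder theorem N ≡ 18 (mod 21). This is exactly N ≡ 18 (mod 21).

[⇒] Suppose N ≡ 18 (mod 21); write N = 21j + 18. Since 3 ∣ 21, reducing mod 3 gives N ≡ 18 ≡ 0 (mod 3); since 7 ∣ 21, reducing mod 7 gives N ≡ 18 ≡ 4 (mod 7).

Both directions hold; the statement is true.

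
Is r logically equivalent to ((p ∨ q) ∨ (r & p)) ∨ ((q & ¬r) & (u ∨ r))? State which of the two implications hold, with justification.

Forward direction. This fails. Under q = F, u = F, p = F, r = T, the left side is true but the right side is false.

Converse. This fails. Under q = T, u = F, p = F, r = F, the left side is false but the right side is true.

Both directions fail.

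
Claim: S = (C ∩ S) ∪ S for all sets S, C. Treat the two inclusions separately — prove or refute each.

Both inclusions hold; the sets are equal.

(⟸) Let x ∈ (C ∩ S) ∪ S. Then either x ∈ S and x ∉ C; or x ∈ S ∩ C. In each case x ∈ S, so (C ∩ S) ∪ S ⊆ S.

(⟹) Let x ∈ S. Then either x ∈ S and x ∉ C; or x ∈ S ∩ C. In each case x ∈ (C ∩ S) ∪ S, so S ⊆ (C ∩ S) ∪ S.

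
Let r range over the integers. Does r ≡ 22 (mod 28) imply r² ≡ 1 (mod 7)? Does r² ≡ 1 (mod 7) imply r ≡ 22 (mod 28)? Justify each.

The forward direction holds; the converse fails.

(→) Suppose r ≡ 22 (mod 28). Then r² ≡ 22² = 484 (mod 28), and since 7 ∣ 28, also r² ≡ 1 (mod 7).

(←) This fails: take r = 1. Then 1² = 1 ≡ 1 (mod 7), yet 1 ≡ 1 (mod 28), not 22.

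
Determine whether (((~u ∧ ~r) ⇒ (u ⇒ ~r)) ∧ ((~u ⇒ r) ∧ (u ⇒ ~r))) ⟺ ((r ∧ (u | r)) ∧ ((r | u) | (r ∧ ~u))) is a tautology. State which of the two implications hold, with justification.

Neither implication holds.

(→) This fails. Under r = F, u = T, the left side is true but the right side is false.

(←) This fails. Under r = T, u = T, the left side is false but the right side is true.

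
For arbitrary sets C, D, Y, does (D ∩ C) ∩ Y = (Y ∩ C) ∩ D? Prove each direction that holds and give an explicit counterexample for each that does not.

(⟹) Let x ∈ (D ∩ C) ∩ Y. Then x ∈ C ∩ D ∩ Y, from which x ∈ (Y ∩ C) ∩ D.

(⟸) Let x ∈ (Y ∩ C) ∩ D. Then x ∈ C ∩ D ∩ Y, from which x ∈ (D ∩ C) ∩ Y.

Both inclusions hold.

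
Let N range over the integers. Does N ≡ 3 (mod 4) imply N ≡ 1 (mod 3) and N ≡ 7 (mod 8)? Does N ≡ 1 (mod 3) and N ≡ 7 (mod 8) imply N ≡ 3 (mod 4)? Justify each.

Only the reverse direction holds.

(←) If N ≡ 1 (mod 3) and N ≡ 7 (mod 8), then by the Chinese remainder theorem N ≡ 7 (mod 24). Since 7 ≡ 3 (mod 4) and 4 ∣ 24, we get N ≡ 3 (mod 4).

(→) This fails: N = 3 gives 3 ≡ 3 (mod 4) but 3 ≡ 0 (mod 3), so the conjunction on the right does not hold.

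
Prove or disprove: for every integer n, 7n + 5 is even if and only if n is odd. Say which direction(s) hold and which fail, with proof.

Both implications hold.

[⇒] Suppose 7n + 5 is even. Since 7 is odd, 7n and n have the same parity, so 7n + 5 ≡ n + 5 (mod 2). As 5 is odd, 7n + 5 is even exactly when n is odd. Thus n is odd.

[⇐] Conversely, suppose n is odd; write n = 2j + 1. Then 7n + 5 = 7·(2j + 1) + 5 = 2·7j + 12, which is even.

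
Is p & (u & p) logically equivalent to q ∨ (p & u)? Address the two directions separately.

Only the forward implication holds.

[⇒] Assume the antecedent. If q is true, q ∨ (p & u) reduces to true regardless of the other variables. If q is false, the antecedent forces (q = F, p = T, u = T), and q ∨ (p & u) holds there. Either way q ∨ (p & u) holds.

[⇐] This fails. Under q = T, p = F, u = F, the left side is false but the right side is true.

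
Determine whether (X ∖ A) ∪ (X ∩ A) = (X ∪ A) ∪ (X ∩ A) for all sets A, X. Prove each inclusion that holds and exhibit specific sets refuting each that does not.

The sets are not equal: only the forward inclusion holds.

Reverse inclusion. This inclusion fails. Take A = {1}, X = ∅; then 1 ∈ (X ∪ A) ∪ (X ∩ A) but 1 ∉ (X ∖ A) ∪ (X ∩ A).

Forward inclusion. Let x ∈ (X ∖ A) ∪ (X ∩ A). Then either x ∈ X and x ∉ A; or x ∈ A ∩ X. In each case x ∈ (X ∪ A) ∪ (X ∩ A), so (X ∖ A) ∪ (X ∩ A) ⊆ (X ∪ A) ∪ (X ∩ A).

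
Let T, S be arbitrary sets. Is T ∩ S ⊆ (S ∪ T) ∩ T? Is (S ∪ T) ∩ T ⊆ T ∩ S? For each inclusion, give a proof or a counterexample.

The sets are not equal: only the forward inclusion holds.

(⊆) Let x ∈ T ∩ S. Then x ∈ T ∩ S, from which x ∈ (S ∪ T) ∩ T.

(⊇) This inclusion fails. Take T = {1}, S = ∅; then 1 ∈ (S ∪ T) ∩ T but 1 ∉ T ∩ S.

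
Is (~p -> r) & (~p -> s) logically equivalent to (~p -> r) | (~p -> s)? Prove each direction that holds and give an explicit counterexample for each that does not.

(⇒) holds; (⇐) fails.

(⇒) Assume the antecedent. If r is true, (~p -> r) | (~p -> s) reduces to true regardless of the other variables. If r is false, the antecedent forces (r = F, p = T, s = F) or (r = F, p = T, s = T), and (~p -> r) | (~p -> s) holds there. Either way (~p -> r) | (~p -> s) holds.

(⇐) This fails. Under r = T, p = F, s = F, the left side is false but the right side is true.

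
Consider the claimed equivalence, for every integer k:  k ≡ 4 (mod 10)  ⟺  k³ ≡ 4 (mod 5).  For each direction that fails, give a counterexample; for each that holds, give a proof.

Only the forward implication holds.

Forward direction. Suppose k ≡ 4 (mod 10). Then k³ ≡ 4³ = 64 (mod 10), and since 5 ∣ 10, also k³ ≡ 4 (mod 5).

Converse. This fails: take k = 9. Then 9³ = 729 ≡ 4 (mod 5), yet 9 ≡ 9 (mod 10), not 4.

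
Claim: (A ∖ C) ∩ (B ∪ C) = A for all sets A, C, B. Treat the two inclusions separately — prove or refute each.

(⟹) Let x ∈ (A ∖ C) ∩ (B ∪ C). Then x ∈ A ∩ B and x ∉ C, from which x ∈ A.

(⟸) This inclusion fails. Take A = {1}, C = ∅, B = ∅; then 1 ∈ A but 1 ∉ (A ∖ C) ∩ (B ∪ C).

(⊆) holds; (⊇) fails.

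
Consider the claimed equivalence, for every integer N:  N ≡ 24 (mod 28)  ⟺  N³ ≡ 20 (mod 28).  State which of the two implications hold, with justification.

Forward direction. Suppose N ≡ 24 (mod 28). Write N = 28j + 24. Then (28j + 24)³ = 21952j³ + 56448j² + 48384j + 13824 = 28(784j³ + 2016j² + 1728j + 493) + 20, so N³ ≡ 20 (mod 28).

Converse. This fails: take N = 6. Then 6³ = 216 ≡ 20 (mod 28), yet 6 ≡ 6 (mod 28), not 24.

Not equivalent: only (⇒) holds.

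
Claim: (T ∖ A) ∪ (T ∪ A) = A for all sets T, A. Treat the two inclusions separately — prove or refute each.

Only the reverse inclusion holds.

Forward inclusion. This inclusion fails. Take T = {1}, A = ∅; then 1 ∈ (T ∖ A) ∪ (T ∪ A) but 1 ∉ A.

Reverse inclusion. Let x ∈ A. Then either x ∈ A and x ∉ T; or x ∈ T ∩ A. In each case x ∈ (T ∖ A) ∪ (T ∪ A), so A ⊆ (T ∖ A) ∪ (T ∪ A).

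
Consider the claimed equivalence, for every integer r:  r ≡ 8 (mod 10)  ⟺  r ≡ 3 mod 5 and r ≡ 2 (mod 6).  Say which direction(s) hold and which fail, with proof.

(⇒) This fails: r = 18 gives 18 ≡ 8 (mod 10) but 18 ≡ 0 (mod 6), so the conjunction on the right does not hold.

(⇐) Conversely, if r ≡ 3 (mod 5) and r ≡ 2 (mod 6), then by the Chinese remainder theorem r ≡ 8 (mod 30). Since 8 ≡ 8 (mod 10) and 10 ∣ 30, we get r ≡ 8 (mod 10).

Only the reverse direction holds.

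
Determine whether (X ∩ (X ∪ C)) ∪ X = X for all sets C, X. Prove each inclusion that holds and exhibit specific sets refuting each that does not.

Forward inclusion. Let x ∈ (X ∩ (X ∪ C)) ∪ X. Then either x ∈ X and x ∉ C; or x ∈ C ∩ X. In each case x ∈ X, so (X ∩ (X ∪ C)) ∪ X ⊆ X.

Reverse inclusion. Let x ∈ X. Then either x ∈ X and x ∉ C; or x ∈ C ∩ X. In each case x ∈ (X ∩ (X ∪ C)) ∪ X, so X ⊆ (X ∩ (X ∪ C)) ∪ X.

The two sets are equal.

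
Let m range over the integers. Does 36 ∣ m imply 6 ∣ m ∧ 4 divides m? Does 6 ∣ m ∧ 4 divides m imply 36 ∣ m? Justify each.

(⇒) If 36 ∣ m, write m = 36q. Since 36 = 6·6, m = 6·(6q), so 6 ∣ m; and since 36 = 9·4, m = 4·(9q), so 4 ∣ m.

(⇐) This fails: take m = 12. Both 6 ∣ 12 and 4 ∣ 12, yet 12 is not a multiple of 36 (since 12 = 0·36 + 12), so 36 ∤ 12.

(⇒) holds; (⇐) fails.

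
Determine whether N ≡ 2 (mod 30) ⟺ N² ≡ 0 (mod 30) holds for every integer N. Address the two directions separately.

[⇒] This fails: take N = 2. Then 2 ≡ 2 (mod 30), but 2² = 4 ≡ 4 (mod 30), not 0.

[⇐] This fails: take N = 0. Then 0² = 0 ≡ 0 (mod 30), yet 0 ≡ 0 (mod 30), not 2.

Both directions fail.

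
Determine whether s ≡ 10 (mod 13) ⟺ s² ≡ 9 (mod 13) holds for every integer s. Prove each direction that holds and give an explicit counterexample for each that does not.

[⇒] Suppose s ≡ 10 (mod 13). Write s = 13j + 10. Then (13j + 10)² = 169j² + 260j + 100 = 13(13j² + 20j + 7) + 9, so s² ≡ 9 (mod 13).

[⇐] This fails: take s = 3. Then 3² = 9 ≡ 9 (mod 13), yet 3 ≡ 3 (mod 13), not 10.

Only the forward direction holds.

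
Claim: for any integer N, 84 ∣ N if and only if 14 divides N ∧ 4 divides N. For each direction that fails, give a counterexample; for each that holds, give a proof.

Only the forward implication holds.

(⟹) If 84 ∣ N, write N = 84q. Since 84 = 6·14, N = 14·(6q), so 14 ∣ N; and since 84 = 21·4, N = 4·(21q), so 4 ∣ N.

(⟸) This fails: take N = 28. Both 14 ∣ 28 and 4 ∣ 28, yet 28 is not a multiple of 84 (since 28 = 0·84 + 28), so 84 ∤ 28.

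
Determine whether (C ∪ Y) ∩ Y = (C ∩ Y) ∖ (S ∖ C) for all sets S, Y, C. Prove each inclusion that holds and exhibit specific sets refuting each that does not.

(⟹) This inclusion fails. Take S = ∅, Y = {1}, C = ∅; then 1 ∈ (C ∪ Y) ∩ Y but 1 ∉ (C ∩ Y) ∖ (S ∖ C).

(⟸) Let x ∈ (C ∩ Y) ∖ (S ∖ C). Then either x ∈ Y ∩ C and x ∉ S; or x ∈ S ∩ Y ∩ C. In each case x ∈ (C ∪ Y) ∩ Y, so (C ∩ Y) ∖ (S ∖ C) ⊆ (C ∪ Y) ∩ Y.

(⊆) fails; (⊇) holds.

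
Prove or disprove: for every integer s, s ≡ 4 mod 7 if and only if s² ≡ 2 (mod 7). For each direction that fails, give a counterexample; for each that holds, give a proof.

(⟹) Suppose s ≡ 4 mod 7. Write s = 7j + 4. Then (7j + 4)² = 49j² + 56j + 16 = 7(7j² + 8j + 2) + 2, so s² ≡ 2 (mod 7).

(⟸) This fails: take s = 3. Then 3² = 9 ≡ 2 (mod 7), yet 3 ≡ 3 (mod 7), not 4.

(⇒) holds; (⇐) fails.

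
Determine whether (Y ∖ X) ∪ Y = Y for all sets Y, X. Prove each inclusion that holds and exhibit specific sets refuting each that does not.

(⊇) Let x ∈ Y. Then either x ∈ Y and x ∉ X; or x ∈ Y ∩ X. In each case x ∈ (Y ∖ X) ∪ Y, so Y ⊆ (Y ∖ X) ∪ Y.

(⊆) Let x ∈ (Y ∖ X) ∪ Y. Then either x ∈ Y and x ∉ X; or x ∈ Y ∩ X. In each case x ∈ Y, so (Y ∖ X) ∪ Y ⊆ Y.

The two sets are equal.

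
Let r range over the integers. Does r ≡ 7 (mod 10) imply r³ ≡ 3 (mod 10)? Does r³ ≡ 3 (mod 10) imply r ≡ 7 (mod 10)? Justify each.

Equivalent; both directions hold.

(→) Suppose r ≡ 7 (mod 10). Write r = 10j + 7. Then (10j + 7)³ = 1000j³ + 2100j² + 1470j + 343 = 10(100j³ + 210j² + 147j + 34) + 3, so r³ ≡ 3 (mod 10).

(←) Conversely, suppose r³ ≡ 3 (mod 10). The only residue r in {0, …, 9} with r³ ≡ 3 (mod 10) is r = 7, so r ≡ 7 (mod 10).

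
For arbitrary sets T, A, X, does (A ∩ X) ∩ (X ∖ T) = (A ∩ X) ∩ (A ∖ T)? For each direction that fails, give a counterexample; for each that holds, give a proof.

Forward inclusion. Let x ∈ (A ∩ X) ∩ (X ∖ T). Then x ∈ A ∩ X and x ∉ T, from which x ∈ (A ∩ X) ∩ (A ∖ T).

Reverse inclusion. Let x ∈ (A ∩ X) ∩ (A ∖ T). Then x ∈ A ∩ X and x ∉ T, from which x ∈ (A ∩ X) ∩ (X ∖ T).

The two sets are equal.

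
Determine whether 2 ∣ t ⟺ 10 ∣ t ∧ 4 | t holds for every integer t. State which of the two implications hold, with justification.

(⇒) fails; (⇐) holds.

Forward direction. This fails: take t = 2. Certainly 2 ∣ 2, but 10 ∤ 2.

Converse. Suppose 10 ∣ t and 4 ∣ t. Any common multiple of 10 and 4 is a multiple of their lcm; here lcm(10, 4) = 10·4/gcd(10, 4) = 40/2 = 20, so 20 ∣ t. Since 2 ∣ 20, it follows that 2 ∣ t.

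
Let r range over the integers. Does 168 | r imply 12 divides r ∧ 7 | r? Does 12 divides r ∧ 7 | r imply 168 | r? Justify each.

Not equivalent: only (⇒) holds.

(→) If 168 ∣ r, write r = 168q. Since 168 = 14·12, r = 12·(14q), so 12 ∣ r; and since 168 = 24·7, r = 7·(24q), so 7 ∣ r.

(←) This fails: take r = 84. Both 12 ∣ 84 and 7 ∣ 84, yet 84 is not a multiple of 168 (since 84 = 0·168 + 84), so 168 ∤ 84.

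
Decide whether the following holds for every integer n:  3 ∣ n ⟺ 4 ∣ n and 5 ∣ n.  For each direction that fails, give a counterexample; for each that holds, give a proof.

Neither direction holds.

Forward direction. This fails: take n = 3. Certainly 3 ∣ 3, but 4 ∤ 3.

Converse. This fails: take n = 20. Both 4 ∣ 20 and 5 ∣ 20, yet 20 is not a multiple of 3 (since 20 = 6·3 + 2), so 3 ∤ 20.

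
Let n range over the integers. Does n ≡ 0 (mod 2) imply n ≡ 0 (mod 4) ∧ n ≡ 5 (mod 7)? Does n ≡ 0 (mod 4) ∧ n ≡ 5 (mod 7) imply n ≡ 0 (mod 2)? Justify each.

(⟹) This fails: n = 0 gives 0 ≡ 0 (mod 2) but 0 ≡ 0 (mod 7), so the conjunction on the right does not hold.

(⟸) Conversely, if n ≡ 0 (mod 4) and n ≡ 5 (mod 7), then by the Chinese remainder theorem n ≡ 12 (mod 28). Since 12 ≡ 0 (mod 2) and 2 ∣ 28, we get n ≡ 0 (mod 2).

Only the reverse direction holds.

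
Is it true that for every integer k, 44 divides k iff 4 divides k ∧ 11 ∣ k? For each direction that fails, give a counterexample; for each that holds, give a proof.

The biconditional holds.

(←) Suppose 4 ∣ k and 11 ∣ k. Any common multiple of 4 and 11 is a multiple of their lcm; here gcd(4, 11) = 1, so lcm(4, 11) = 4·11 = 44, so 44 ∣ k.

(→) If 44 ∣ k, write k = 44q. Since 44 = 11·4, k = 4·(11q), so 4 ∣ k; and since 44 = 4·11, k = 11·(4q), so 11 ∣ k.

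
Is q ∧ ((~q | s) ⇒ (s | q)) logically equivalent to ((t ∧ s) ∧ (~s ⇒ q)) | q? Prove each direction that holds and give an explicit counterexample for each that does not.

(→) Assume the antecedent. If t is true, the antecedent forces (t = T, q = T, s = F) or (t = T, q = T, s = T), and ((t ∧ s) ∧ (~s ⇒ q)) | q holds there. If t is false, the antecedent forces (t = F, q = T, s = F) or (t = F, q = T, s = T), and ((t ∧ s) ∧ (~s ⇒ q)) | q holds there. Either way ((t ∧ s) ∧ (~s ⇒ q)) | q holds.

(←) This fails. Under t = T, q = F, s = T, the left side is false but the right side is true.

Not equivalent: only (⇒) holds.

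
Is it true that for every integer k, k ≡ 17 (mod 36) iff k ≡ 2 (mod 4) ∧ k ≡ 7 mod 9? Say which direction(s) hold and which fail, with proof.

Neither implication holds.

(→) This fails: k = 17 gives 17 ≡ 17 (mod 36) but 17 ≡ 1 (mod 4), so the conjunction on the right does not hold.

(←) This fails: k = 34 satisfies both congruences on the right (34 ≡ 2 mod 4 and 34 ≡ 7 mod 9) yet 34 ≡ 34 (mod 36), not 17.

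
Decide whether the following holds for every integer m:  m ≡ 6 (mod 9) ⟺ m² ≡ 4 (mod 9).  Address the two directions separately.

Neither implication holds.

(⟹) This fails: take m = 6. Then 6 ≡ 6 (mod 9), but 6² = 36 ≡ 0 (mod 9), not 4.

(⟸) This fails: take m = 2. Then 2² = 4 ≡ 4 (mod 9), yet 2 ≡ 2 (mod 9), not 6.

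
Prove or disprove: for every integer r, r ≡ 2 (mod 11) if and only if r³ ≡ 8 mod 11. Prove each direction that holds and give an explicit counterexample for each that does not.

Forward direction. Suppose r ≡ 2 (mod 11). Write r = 11j + 2. Then (11j + 2)³ = 1331j³ + 726j² + 132j + 8 = 11(121j³ + 66j² + 12j) + 8, so r³ ≡ 8 (mod 11).

Converse. For the converse, argue contrapositively. If r ≢ 2 (mod 11), then r is congruent to one of 0, 1, 3, 4, 5, 6, 7, 8, 9, 10 modulo 11, and these give r³ ≡ 0, 1, 5, 9, 4, 7, 2, 6, 3, 10 respectively — never 8.

Equivalent; both directions hold.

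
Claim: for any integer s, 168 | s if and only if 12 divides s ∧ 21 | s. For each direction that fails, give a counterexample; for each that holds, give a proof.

The forward direction holds; the converse fails.

(⇒) If 168 ∣ s, write s = 168q. Since 168 = 14·12, s = 12·(14q), so 12 ∣ s; and since 168 = 8·21, s = 21·(8q), so 21 ∣ s.

(⇐) This fails: take s = 84. Both 12 ∣ 84 and 21 ∣ 84, yet 84 is not a multiple of 168 (since 84 = 0·168 + 84), so 168 ∤ 84.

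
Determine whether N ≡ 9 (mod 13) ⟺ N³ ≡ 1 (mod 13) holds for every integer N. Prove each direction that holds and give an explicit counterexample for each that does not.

Forward direction. Suppose N ≡ 9 (mod 13). Write N = 13j + 9. Then (13j + 9)³ = 2197j³ + 4563j² + 3159j + 729 = 13(169j³ + 351j² + 243j + 56) + 1, so N³ ≡ 1 (mod 13).

Converse. This fails: take N = 1. Then 1³ = 1 ≡ 1 (mod 13), yet 1 ≡ 1 (mod 13), not 9.

(⇒) holds; (⇐) fails.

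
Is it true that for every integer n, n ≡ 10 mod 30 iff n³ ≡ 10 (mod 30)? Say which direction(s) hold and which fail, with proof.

Equivalent; both directions hold.

[⇒] Suppose n ≡ 10 mod 30. Write n = 30j + 10. Then (30j + 10)³ = 27000j³ + 27000j² + 9000j + 1000 = 30(900j³ + 900j² + 300j + 33) + 10, so n³ ≡ 10 (mod 30).

[⇐] Conversely, suppose n³ ≡ 10 (mod 30). The only residue r in {0, …, 29} with r³ ≡ 10 (mod 30) is r = 10, so n ≡ 10 (mod 30).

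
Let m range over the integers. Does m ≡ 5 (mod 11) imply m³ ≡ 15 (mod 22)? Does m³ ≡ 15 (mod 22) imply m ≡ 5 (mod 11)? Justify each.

Forward direction. This fails: take m = 16. Then 16 ≡ 5 (mod 11), but 16³ = 4096 ≡ 4 (mod 22), not 15.

Converse. The residues r modulo 22 with r³ ≡ 15 (mod 22) are exactly {5}, and each is ≡ 5 (mod 11).

Not equivalent: only (⇐) holds.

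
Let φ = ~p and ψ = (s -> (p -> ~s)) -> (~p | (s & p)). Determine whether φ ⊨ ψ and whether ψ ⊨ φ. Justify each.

(→) Assume the antecedent. If s is true, the consequent reduces to true regardless of the other variables. If s is false, the antecedent forces (s = F, p = F), and the consequent holds there. Either way the consequent holds.

(←) This fails. Under s = T, p = T, the left side is false but the right side is true.

Only the forward direction holds.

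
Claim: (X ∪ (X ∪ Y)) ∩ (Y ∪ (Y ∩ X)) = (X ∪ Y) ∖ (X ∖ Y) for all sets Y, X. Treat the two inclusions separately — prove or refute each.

The two sets are equal.

(⊇) Let x ∈ (X ∪ Y) ∖ (X ∖ Y). Then either x ∈ Y and x ∉ X; or x ∈ Y ∩ X. In each case x ∈ (X ∪ (X ∪ Y)) ∩ (Y ∪ (Y ∩ X)), so (X ∪ Y) ∖ (X ∖ Y) ⊆ (X ∪ (X ∪ Y)) ∩ (Y ∪ (Y ∩ X)).

(⊆) Let x ∈ (X ∪ (X ∪ Y)) ∩ (Y ∪ (Y ∩ X)). Then either x ∈ Y and x ∉ X; or x ∈ Y ∩ X. In each case x ∈ (X ∪ Y) ∖ (X ∖ Y), so (X ∪ (X ∪ Y)) ∩ (Y ∪ (Y ∩ X)) ⊆ (X ∪ Y) ∖ (X ∖ Y).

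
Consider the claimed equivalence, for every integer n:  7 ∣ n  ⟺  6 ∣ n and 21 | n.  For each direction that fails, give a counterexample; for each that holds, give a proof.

Not equivalent: only (⇐) holds.

Converse. Suppose 6 ∣ n and 21 ∣ n. Any common multiple of 6 and 21 is a multiple of their lcm; here lcm(6, 21) = 6·21/gcd(6, 21) = 126/3 = 42, so 42 ∣ n. Since 7 ∣ 42, it follows that 7 ∣ n.

Forward direction. This fails: take n = 7. Certainly 7 ∣ 7, but 6 ∤ 7.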